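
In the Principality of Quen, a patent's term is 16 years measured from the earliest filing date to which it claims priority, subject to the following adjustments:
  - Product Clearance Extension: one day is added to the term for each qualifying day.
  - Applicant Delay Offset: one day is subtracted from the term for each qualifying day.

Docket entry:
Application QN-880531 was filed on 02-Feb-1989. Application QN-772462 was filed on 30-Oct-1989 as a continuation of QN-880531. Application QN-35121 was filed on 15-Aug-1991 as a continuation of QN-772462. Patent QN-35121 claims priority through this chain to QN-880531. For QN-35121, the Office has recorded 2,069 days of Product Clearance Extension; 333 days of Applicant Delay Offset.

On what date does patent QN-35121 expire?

Earliest priority filing: 2 February 1989.
Base term: 2 February 1989 + 16 years → 2 February 2005.
Product Clearance Extension: +2069 days → 3 October 2010.
Applicant Delay Offset: −333 days → 4 November 2009.

November 4, 2009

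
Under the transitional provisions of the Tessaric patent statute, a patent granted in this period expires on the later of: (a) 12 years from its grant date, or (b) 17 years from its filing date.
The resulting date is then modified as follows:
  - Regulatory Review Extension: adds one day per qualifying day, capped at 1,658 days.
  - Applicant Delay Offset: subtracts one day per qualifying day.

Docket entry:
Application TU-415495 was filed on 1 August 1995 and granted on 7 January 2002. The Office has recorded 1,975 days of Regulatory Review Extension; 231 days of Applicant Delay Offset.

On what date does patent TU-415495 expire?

2017-12-04

(a) grant + 12 years → 7 January 2014.
(b) filing + 17 years → 1 August 2012.
Later of the two: 7 January 2014.
Regulatory Review Extension: 1975 days claimed exceeds the 1658-day cap, so +1658 days → 23 July 2018.
Applicant Delay Offset: −231 days → 4 December 2017.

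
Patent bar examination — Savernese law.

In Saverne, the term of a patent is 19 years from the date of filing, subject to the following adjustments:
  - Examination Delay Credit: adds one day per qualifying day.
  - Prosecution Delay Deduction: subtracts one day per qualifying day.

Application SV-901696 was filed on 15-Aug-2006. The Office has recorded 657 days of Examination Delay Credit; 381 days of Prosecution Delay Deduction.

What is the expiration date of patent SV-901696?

Base term: filing date + 19 years → 15 August 2025.
Examination Delay Credit: +657 days → 3 June 2027.
Prosecution Delay Deduction: −381 days → 18 May 2026.

May 18, 2026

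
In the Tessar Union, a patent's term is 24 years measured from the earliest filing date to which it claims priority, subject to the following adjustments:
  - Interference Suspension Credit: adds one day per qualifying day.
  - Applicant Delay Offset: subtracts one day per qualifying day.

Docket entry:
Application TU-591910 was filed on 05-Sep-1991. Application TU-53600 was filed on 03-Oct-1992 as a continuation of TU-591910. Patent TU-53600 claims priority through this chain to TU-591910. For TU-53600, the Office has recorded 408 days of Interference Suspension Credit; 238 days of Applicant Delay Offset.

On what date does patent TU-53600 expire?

Earliest priority filing: 5 September 1991.
Base term: 5 September 1991 + 24 years → 5 September 2015.
Interference Suspension Credit: +408 days → 17 October 2016.
Applicant Delay Offset: −238 days → 22 February 2016.

February 22, 2016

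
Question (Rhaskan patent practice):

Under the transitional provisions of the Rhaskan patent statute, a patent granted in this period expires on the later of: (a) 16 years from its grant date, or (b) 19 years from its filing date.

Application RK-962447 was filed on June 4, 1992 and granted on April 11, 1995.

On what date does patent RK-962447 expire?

2011-06-04

(a) grant + 16 years → 11 April 2011.
(b) filing + 19 years → 4 June 2011.
Later of the two: 4 June 2011.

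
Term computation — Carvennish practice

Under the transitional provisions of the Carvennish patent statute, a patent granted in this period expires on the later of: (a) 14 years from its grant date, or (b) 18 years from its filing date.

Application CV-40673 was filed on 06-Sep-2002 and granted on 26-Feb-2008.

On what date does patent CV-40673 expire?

2022-02-26

(a) grant + 14 years → 26 February 2022.
(b) filing + 18 years → 6 September 2020.
Later of the two: 26 February 2022.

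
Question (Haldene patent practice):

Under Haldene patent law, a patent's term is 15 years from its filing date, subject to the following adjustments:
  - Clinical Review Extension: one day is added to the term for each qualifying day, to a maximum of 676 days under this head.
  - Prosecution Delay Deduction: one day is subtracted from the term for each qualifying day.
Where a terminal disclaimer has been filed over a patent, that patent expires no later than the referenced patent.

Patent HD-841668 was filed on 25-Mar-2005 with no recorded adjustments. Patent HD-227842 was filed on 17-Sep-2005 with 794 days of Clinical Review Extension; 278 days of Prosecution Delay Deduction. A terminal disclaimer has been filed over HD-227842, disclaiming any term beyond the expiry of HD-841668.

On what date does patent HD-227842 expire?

March 25, 2020

Natural term of HD-227842:
  Base: filing + 15 years → 17 September 2020.
  Clinical Review Extension: 794 days claimed exceeds the 676-day cap, so +676 days → 25 July 2022.
  Prosecution Delay Deduction: −278 days → 20 October 2021.
Expiry of referenced patent HD-841668:
  Base: filing + 15 years → 25 March 2020.
Terminal disclaimer: HD-227842 expires on the earlier of 20 October 2021 and 25 March 2020.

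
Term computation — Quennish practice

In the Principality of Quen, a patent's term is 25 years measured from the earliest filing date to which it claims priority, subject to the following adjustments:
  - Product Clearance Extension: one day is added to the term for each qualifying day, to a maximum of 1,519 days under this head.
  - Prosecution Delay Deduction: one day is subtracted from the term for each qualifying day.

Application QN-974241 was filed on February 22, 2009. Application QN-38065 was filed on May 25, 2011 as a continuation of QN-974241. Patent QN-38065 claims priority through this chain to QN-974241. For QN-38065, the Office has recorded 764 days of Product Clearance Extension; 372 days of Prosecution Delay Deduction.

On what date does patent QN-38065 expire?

Earliest priority filing: 22 February 2009.
Base term: 22 February 2009 + 25 years → 22 February 2034.
Product Clearance Extension: 764 days (within the 1519-day cap) → +764 days → 27 March 2036.
Prosecution Delay Deduction: −372 days → 21 March 2035.

March 21, 2035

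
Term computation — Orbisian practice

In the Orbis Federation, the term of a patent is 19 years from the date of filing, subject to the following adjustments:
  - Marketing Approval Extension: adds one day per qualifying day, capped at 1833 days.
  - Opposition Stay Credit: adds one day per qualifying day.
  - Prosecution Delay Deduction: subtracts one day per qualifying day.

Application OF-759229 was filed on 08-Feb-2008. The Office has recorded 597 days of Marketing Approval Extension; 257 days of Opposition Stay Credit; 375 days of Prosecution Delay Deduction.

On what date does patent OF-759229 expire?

2028-06-01

Base term: filing date + 19 years → 8 February 2027.
Marketing Approval Extension: 597 days (within the 1833-day cap) → +597 days → 27 September 2028.
Opposition Stay Credit: +257 days → 11 June 2029.
Prosecution Delay Deduction: −375 days → 1 June 2028.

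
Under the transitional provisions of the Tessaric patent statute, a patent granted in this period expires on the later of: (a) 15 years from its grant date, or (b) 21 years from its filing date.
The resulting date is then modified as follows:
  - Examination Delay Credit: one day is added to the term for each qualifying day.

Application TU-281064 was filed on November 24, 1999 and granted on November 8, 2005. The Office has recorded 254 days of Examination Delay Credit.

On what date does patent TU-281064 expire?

(a) grant + 15 years → 8 November 2020.
(b) filing + 21 years → 24 November 2020.
Later of the two: 24 November 2020.
Examination Delay Credit: +254 days → 5 August 2021.

August 5, 2021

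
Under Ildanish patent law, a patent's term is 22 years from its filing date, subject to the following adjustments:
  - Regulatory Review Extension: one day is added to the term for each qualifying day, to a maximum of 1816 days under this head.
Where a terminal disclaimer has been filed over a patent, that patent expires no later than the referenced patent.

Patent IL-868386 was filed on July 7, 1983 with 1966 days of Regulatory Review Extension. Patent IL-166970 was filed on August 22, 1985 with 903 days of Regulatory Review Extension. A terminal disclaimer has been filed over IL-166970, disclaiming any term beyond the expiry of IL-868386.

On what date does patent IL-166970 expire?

February 10, 2010

Natural term of IL-166970:
  Base: filing + 22 years → 22 August 2007.
  Regulatory Review Extension: 903 days (within the 1816-day cap) → +903 days → 10 February 2010.
Expiry of referenced patent IL-868386:
  Base: filing + 22 years → 7 July 2005.
  Regulatory Review Extension: 1966 days claimed exceeds the 1816-day cap, so +1816 days → 27 June 2010.
Terminal disclaimer: IL-166970 expires on the earlier of 10 February 2010 and 27 June 2010.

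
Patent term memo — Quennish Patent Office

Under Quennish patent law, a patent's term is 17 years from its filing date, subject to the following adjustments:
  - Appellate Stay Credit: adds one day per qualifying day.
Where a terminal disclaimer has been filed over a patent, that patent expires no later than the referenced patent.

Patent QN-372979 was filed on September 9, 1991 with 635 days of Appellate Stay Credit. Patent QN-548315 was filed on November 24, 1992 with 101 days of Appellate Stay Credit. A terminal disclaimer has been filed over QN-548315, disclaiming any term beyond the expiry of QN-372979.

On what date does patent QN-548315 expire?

Natural term of QN-548315:
  Base: filing + 17 years → 24 November 2009.
  Appellate Stay Credit: +101 days → 5 March 2010.
Expiry of referenced patent QN-372979:
  Base: filing + 17 years → 9 September 2008.
  Appellate Stay Credit: +635 days → 6 June 2010.
Terminal disclaimer: QN-548315 expires on the earlier of 5 March 2010 and 6 June 2010.

2010-03-05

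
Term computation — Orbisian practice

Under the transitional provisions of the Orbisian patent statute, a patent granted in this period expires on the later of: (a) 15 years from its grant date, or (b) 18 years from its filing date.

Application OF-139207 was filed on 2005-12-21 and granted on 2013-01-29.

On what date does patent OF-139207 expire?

(a) grant + 15 years → 29 January 2028.
(b) filing + 18 years → 21 December 2023.
Later of the two: 29 January 2028.

2028-01-29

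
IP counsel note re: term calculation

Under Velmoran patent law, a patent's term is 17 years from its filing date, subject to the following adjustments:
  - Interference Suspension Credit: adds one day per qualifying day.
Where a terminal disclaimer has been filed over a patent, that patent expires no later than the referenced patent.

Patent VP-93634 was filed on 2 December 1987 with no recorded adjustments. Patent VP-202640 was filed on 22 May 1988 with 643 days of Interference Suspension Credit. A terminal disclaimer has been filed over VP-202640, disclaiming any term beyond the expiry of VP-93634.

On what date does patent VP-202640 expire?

Natural term of VP-202640:
  Base: filing + 17 years → 22 May 2005.
  Interference Suspension Credit: +643 days → 24 February 2007.
Expiry of referenced patent VP-93634:
  Base: filing + 17 years → 2 December 2004.
Terminal disclaimer: VP-202640 expires on the earlier of 24 February 2007 and 2 December 2004.

2004-12-02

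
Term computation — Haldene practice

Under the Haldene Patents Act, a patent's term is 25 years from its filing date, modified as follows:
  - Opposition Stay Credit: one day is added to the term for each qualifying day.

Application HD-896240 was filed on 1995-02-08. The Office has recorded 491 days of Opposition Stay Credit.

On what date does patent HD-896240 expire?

Base term: filing date + 25 years → 8 February 2020.
Opposition Stay Credit: +491 days → 13 June 2021.

2021-06-13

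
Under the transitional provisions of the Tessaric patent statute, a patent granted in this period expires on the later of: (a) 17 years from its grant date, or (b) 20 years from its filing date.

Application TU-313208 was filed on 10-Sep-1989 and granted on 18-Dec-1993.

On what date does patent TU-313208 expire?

2010-12-18

(a) grant + 17 years → 18 December 2010.
(b) filing + 20 years → 10 September 2009.
Later of the two: 18 December 2010.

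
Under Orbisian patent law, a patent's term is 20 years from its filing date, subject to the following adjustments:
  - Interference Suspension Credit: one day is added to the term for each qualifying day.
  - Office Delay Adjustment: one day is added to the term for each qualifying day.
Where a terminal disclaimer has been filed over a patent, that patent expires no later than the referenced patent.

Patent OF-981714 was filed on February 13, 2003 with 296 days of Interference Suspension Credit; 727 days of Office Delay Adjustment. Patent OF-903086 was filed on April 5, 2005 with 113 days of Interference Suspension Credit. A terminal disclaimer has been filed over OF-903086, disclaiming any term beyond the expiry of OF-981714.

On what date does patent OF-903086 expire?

Natural term of OF-903086:
  Base: filing + 20 years → 5 April 2025.
  Interference Suspension Credit: +113 days → 27 July 2025.
Expiry of referenced patent OF-981714:
  Base: filing + 20 years → 13 February 2023.
  Interference Suspension Credit: +296 days → 6 December 2023.
  Office Delay Adjustment: +727 days → 2 December 2025.
Terminal disclaimer: OF-903086 expires on the earlier of 27 July 2025 and 2 December 2025.

July 27, 2025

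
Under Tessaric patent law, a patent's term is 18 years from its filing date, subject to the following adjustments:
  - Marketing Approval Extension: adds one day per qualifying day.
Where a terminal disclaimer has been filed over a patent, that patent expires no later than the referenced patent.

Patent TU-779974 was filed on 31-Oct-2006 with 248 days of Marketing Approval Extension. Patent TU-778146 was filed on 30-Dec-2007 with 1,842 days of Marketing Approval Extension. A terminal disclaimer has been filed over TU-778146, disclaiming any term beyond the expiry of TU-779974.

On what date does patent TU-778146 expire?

July 6, 2025

Natural term of TU-778146:
  Base: filing + 18 years → 30 December 2025.
  Marketing Approval Extension: +1842 days → 15 January 2031.
Expiry of referenced patent TU-779974:
  Base: filing + 18 years → 31 October 2024.
  Marketing Approval Extension: +248 days → 6 July 2025.
Terminal disclaimer: TU-778146 expires on the earlier of 15 January 2031 and 6 July 2025.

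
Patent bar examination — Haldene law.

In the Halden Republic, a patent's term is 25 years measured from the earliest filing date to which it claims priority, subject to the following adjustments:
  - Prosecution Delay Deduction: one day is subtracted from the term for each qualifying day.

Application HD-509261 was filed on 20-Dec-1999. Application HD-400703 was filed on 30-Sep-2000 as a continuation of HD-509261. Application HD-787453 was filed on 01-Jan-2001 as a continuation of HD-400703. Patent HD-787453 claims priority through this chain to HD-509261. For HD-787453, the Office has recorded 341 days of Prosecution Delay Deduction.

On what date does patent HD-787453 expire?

January 14, 2024

Earliest priority filing: 20 December 1999.
Base term: 20 December 1999 + 25 years → 20 December 2024.
Prosecution Delay Deduction: −341 days → 14 January 2024.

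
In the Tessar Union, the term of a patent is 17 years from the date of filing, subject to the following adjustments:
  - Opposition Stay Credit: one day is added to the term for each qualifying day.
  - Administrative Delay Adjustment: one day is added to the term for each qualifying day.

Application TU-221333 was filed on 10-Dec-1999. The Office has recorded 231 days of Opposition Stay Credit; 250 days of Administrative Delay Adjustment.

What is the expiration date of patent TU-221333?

2018-04-05

Base term: filing date + 17 years → 10 December 2016.
Opposition Stay Credit: +231 days → 29 July 2017.
Administrative Delay Adjustment: +250 days → 5 April 2018.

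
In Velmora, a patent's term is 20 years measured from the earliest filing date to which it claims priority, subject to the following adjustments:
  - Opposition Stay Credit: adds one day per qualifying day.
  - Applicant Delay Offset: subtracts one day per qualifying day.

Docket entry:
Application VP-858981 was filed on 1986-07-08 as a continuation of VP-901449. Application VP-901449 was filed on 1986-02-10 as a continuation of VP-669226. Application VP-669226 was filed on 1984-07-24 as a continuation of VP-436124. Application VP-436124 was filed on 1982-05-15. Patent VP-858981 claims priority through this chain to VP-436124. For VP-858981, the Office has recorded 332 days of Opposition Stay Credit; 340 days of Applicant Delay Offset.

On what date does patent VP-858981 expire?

Earliest priority filing: 15 May 1982.
Base term: 15 May 1982 + 20 years → 15 May 2002.
Opposition Stay Credit: +332 days → 12 April 2003.
Applicant Delay Offset: −340 days → 7 May 2002.

2002-05-07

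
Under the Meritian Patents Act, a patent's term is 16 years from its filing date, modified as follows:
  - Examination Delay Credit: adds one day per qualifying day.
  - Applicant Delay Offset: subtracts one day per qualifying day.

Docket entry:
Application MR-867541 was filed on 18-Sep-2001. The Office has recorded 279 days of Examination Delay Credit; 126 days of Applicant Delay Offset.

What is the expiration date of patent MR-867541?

February 18, 2018

Base term: filing date + 16 years → 18 September 2017.
Examination Delay Credit: +279 days → 24 June 2018.
Applicant Delay Offset: −126 days → 18 February 2018.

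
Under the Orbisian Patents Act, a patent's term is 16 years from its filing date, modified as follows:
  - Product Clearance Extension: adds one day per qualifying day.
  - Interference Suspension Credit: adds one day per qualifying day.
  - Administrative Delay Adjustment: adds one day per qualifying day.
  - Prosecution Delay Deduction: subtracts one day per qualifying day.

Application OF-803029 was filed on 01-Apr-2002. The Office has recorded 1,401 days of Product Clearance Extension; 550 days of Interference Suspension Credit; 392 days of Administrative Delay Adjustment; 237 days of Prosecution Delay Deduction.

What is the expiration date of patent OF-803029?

Base term: filing date + 16 years → 1 April 2018.
Product Clearance Extension: +1401 days → 31 January 2022.
Interference Suspension Credit: +550 days → 4 August 2023.
Administrative Delay Adjustment: +392 days → 30 August 2024.
Prosecution Delay Deduction: −237 days → 6 January 2024.

2024-01-06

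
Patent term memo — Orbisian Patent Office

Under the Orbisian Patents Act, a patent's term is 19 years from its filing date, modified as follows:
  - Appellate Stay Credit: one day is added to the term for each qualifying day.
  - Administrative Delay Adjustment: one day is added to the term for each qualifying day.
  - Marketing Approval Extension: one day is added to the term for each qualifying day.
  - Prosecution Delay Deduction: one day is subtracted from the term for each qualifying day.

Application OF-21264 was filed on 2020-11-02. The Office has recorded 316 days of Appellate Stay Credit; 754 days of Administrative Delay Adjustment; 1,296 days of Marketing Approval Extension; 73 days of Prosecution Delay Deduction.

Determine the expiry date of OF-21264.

February 11, 2046

Base term: filing date + 19 years → 2 November 2039.
Appellate Stay Credit: +316 days → 13 September 2040.
Administrative Delay Adjustment: +754 days → 7 October 2042.
Marketing Approval Extension: +1296 days → 25 April 2046.
Prosecution Delay Deduction: −73 days → 11 February 2046.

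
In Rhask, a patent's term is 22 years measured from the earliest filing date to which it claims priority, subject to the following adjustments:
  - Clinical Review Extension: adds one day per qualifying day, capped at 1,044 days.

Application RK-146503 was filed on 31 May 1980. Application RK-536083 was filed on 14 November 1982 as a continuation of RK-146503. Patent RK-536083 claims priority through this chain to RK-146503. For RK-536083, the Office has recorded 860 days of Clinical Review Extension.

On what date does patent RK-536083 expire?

2004-10-07

Earliest priority filing: 31 May 1980.
Base term: 31 May 1980 + 22 years → 31 May 2002.
Clinical Review Extension: 860 days (within the 1044-day cap) → +860 days → 7 October 2004.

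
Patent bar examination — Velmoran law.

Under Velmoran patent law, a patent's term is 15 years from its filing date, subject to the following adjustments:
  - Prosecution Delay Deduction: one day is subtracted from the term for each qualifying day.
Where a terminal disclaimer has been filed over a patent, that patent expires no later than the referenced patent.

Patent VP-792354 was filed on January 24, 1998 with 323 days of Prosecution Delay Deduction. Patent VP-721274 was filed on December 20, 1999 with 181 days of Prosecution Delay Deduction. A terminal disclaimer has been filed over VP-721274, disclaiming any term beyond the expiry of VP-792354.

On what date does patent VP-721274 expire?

March 7, 2012

Natural term of VP-721274:
  Base: filing + 15 years → 20 December 2014.
  Prosecution Delay Deduction: −181 days → 22 June 2014.
Expiry of referenced patent VP-792354:
  Base: filing + 15 years → 24 January 2013.
  Prosecution Delay Deduction: −323 days → 7 March 2012.
Terminal disclaimer: VP-721274 expires on the earlier of 22 June 2014 and 7 March 2012.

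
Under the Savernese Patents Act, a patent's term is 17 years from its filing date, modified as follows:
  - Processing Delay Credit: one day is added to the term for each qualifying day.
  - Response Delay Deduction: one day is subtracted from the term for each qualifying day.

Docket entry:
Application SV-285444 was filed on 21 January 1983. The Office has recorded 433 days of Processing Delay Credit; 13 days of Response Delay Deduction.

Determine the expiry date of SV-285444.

Base term: filing date + 17 years → 21 January 2000.
Processing Delay Credit: +433 days → 29 March 2001.
Response Delay Deduction: −13 days → 16 March 2001.

2001-03-16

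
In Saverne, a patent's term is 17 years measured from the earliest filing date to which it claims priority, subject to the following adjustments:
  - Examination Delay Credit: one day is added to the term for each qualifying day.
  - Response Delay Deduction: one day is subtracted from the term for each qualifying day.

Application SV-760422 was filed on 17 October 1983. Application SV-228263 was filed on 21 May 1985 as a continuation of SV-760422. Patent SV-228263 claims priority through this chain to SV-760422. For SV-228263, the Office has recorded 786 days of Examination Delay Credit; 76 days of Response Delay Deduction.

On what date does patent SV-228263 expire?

September 27, 2002

Earliest priority filing: 17 October 1983.
Base term: 17 October 1983 + 17 years → 17 October 2000.
Examination Delay Credit: +786 days → 12 December 2002.
Response Delay Deduction: −76 days → 27 September 2002.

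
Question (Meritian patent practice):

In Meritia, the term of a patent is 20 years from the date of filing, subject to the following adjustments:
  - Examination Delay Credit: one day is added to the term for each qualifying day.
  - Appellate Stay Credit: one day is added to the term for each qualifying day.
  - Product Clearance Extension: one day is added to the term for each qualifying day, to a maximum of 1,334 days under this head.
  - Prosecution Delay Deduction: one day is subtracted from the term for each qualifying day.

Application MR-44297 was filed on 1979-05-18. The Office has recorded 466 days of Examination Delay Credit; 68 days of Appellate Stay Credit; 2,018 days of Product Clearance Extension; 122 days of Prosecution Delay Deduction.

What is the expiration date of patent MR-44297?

Base term: filing date + 20 years → 18 May 1999.
Examination Delay Credit: +466 days → 26 August 2000.
Appellate Stay Credit: +68 days → 2 November 2000.
Product Clearance Extension: 2018 days claimed exceeds the 1334-day cap, so +1334 days → 28 June 2004.
Prosecution Delay Deduction: −122 days → 27 February 2004.

2004-02-27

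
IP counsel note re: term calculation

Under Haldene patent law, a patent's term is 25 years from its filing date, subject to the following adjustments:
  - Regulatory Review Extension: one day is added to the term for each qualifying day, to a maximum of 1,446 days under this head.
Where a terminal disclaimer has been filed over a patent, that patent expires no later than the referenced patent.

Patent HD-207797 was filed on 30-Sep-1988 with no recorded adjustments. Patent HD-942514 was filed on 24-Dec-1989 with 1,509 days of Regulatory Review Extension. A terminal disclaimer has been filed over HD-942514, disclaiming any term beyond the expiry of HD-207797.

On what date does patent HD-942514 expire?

September 30, 2013

Natural term of HD-942514:
  Base: filing + 25 years → 24 December 2014.
  Regulatory Review Extension: 1509 days claimed exceeds the 1446-day cap, so +1446 days → 9 December 2018.
Expiry of referenced patent HD-207797:
  Base: filing + 25 years → 30 September 2013.
Terminal disclaimer: HD-942514 expires on the earlier of 9 December 2018 and 30 September 2013.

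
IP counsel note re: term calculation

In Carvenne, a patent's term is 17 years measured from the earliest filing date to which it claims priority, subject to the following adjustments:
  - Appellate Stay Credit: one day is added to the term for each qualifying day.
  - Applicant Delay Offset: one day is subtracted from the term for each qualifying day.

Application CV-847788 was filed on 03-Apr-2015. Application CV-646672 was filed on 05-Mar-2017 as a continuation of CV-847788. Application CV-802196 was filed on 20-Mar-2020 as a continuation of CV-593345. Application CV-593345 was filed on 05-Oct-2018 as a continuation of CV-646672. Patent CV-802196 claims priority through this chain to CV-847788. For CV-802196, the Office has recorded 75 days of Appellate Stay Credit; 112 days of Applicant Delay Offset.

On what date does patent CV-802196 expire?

Earliest priority filing: 3 April 2015.
Base term: 3 April 2015 + 17 years → 3 April 2032.
Appellate Stay Credit: +75 days → 17 June 2032.
Applicant Delay Offset: −112 days → 26 February 2032.

2032-02-26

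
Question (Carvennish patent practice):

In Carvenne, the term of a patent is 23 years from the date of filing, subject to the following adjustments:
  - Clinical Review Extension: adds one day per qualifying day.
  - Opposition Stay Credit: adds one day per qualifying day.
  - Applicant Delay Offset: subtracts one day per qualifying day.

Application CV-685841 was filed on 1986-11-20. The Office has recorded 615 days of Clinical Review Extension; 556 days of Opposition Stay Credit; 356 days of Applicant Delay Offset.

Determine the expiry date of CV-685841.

Base term: filing date + 23 years → 20 November 2009.
Clinical Review Extension: +615 days → 28 July 2011.
Opposition Stay Credit: +556 days → 3 February 2013.
Applicant Delay Offset: −356 days → 13 February 2012.

2012-02-13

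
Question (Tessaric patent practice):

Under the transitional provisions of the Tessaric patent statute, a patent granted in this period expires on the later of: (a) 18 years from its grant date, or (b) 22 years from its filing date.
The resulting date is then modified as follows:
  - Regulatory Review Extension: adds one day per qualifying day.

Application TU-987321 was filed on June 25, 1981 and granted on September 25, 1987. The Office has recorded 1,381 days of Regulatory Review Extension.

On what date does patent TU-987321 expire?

July 7, 2009

(a) grant + 18 years → 25 September 2005.
(b) filing + 22 years → 25 June 2003.
Later of the two: 25 September 2005.
Regulatory Review Extension: +1381 days → 7 July 2009.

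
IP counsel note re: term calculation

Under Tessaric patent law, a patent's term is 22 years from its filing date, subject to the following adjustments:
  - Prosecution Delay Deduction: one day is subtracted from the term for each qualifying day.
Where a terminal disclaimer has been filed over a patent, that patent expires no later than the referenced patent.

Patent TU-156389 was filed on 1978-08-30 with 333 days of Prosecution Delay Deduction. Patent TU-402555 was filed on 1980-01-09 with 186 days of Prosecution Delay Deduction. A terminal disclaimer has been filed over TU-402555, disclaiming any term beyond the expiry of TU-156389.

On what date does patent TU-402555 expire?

October 2, 1999

Natural term of TU-402555:
  Base: filing + 22 years → 9 January 2002.
  Prosecution Delay Deduction: −186 days → 7 July 2001.
Expiry of referenced patent TU-156389:
  Base: filing + 22 years → 30 August 2000.
  Prosecution Delay Deduction: −333 days → 2 October 1999.
Terminal disclaimer: TU-402555 expires on the earlier of 7 July 2001 and 2 October 1999.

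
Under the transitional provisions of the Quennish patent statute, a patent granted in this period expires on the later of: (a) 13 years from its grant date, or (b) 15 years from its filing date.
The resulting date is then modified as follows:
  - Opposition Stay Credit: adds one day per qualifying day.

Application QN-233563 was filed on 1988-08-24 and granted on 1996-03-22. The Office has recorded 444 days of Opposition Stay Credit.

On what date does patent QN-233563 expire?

(a) grant + 13 years → 22 March 2009.
(b) filing + 15 years → 24 August 2003.
Later of the two: 22 March 2009.
Opposition Stay Credit: +444 days → 9 June 2010.

June 9, 2010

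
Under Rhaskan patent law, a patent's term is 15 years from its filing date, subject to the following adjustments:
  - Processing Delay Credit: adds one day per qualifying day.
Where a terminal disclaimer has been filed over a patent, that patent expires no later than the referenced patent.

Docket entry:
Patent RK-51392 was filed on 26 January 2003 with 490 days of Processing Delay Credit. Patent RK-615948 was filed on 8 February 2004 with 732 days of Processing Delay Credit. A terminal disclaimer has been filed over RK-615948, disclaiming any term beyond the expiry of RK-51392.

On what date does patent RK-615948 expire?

May 31, 2019

Natural term of RK-615948:
  Base: filing + 15 years → 8 February 2019.
  Processing Delay Credit: +732 days → 9 February 2021.
Expiry of referenced patent RK-51392:
  Base: filing + 15 years → 26 January 2018.
  Processing Delay Credit: +490 days → 31 May 2019.
Terminal disclaimer: RK-615948 expires on the earlier of 9 February 2021 and 31 May 2019.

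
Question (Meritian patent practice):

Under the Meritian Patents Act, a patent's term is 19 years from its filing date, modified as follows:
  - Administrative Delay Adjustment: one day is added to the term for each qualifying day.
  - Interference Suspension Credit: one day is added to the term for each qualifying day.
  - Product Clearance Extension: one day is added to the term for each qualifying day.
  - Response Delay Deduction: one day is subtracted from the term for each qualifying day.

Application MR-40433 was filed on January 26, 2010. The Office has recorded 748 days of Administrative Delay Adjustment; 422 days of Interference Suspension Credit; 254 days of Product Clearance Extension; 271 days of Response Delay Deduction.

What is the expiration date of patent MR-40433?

Base term: filing date + 19 years → 26 January 2029.
Administrative Delay Adjustment: +748 days → 13 February 2031.
Interference Suspension Credit: +422 days → 10 April 2032.
Product Clearance Extension: +254 days → 20 December 2032.
Response Delay Deduction: −271 days → 24 March 2032.

2032-03-24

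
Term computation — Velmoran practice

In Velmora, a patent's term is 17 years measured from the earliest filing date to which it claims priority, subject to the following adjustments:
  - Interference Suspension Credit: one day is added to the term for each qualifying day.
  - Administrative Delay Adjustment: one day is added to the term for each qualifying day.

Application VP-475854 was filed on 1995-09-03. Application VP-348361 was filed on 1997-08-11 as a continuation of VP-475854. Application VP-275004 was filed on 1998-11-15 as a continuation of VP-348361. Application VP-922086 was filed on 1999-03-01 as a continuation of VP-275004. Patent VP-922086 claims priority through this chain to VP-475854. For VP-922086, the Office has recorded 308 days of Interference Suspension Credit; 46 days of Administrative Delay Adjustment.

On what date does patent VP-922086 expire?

August 23, 2013

Earliest priority filing: 3 September 1995.
Base term: 3 September 1995 + 17 years → 3 September 2012.
Interference Suspension Credit: +308 days → 8 July 2013.
Administrative Delay Adjustment: +46 days → 23 August 2013.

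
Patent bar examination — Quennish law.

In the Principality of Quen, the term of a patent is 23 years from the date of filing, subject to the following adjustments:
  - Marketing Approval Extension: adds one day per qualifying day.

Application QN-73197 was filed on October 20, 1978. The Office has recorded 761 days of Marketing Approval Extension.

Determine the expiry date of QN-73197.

2003-11-20

Base term: filing date + 23 years → 20 October 2001.
Marketing Approval Extension: +761 days → 20 November 2003.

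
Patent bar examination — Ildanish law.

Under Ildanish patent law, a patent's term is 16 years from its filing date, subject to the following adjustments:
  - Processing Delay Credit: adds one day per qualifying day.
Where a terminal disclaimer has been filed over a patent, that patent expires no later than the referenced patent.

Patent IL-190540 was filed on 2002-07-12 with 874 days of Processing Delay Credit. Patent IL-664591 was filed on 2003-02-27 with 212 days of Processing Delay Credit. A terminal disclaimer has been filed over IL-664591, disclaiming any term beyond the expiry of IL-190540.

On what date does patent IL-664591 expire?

September 27, 2019

Natural term of IL-664591:
  Base: filing + 16 years → 27 February 2019.
  Processing Delay Credit: +212 days → 27 September 2019.
Expiry of referenced patent IL-190540:
  Base: filing + 16 years → 12 July 2018.
  Processing Delay Credit: +874 days → 2 December 2020.
Terminal disclaimer: IL-664591 expires on the earlier of 27 September 2019 and 2 December 2020.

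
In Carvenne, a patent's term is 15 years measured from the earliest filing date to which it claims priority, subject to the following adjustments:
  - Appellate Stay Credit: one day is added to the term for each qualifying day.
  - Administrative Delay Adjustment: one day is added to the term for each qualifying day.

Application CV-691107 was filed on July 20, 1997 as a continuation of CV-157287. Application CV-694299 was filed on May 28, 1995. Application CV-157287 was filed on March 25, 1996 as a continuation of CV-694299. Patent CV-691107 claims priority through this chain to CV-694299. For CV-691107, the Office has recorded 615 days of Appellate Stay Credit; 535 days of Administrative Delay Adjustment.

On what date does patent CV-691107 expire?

Earliest priority filing: 28 May 1995.
Base term: 28 May 1995 + 15 years → 28 May 2010.
Appellate Stay Credit: +615 days → 2 February 2012.
Administrative Delay Adjustment: +535 days → 21 July 2013.

2013-07-21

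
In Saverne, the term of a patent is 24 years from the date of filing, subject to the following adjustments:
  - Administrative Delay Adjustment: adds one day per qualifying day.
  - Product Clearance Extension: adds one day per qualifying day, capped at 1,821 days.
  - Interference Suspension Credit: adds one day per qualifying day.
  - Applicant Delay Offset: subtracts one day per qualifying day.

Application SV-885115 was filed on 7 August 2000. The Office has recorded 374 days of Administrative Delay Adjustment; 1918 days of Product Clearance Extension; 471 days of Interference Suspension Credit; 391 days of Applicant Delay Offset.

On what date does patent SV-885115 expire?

Base term: filing date + 24 years → 7 August 2024.
Administrative Delay Adjustment: +374 days → 16 August 2025.
Product Clearance Extension: 1918 days claimed exceeds the 1821-day cap, so +1821 days → 11 August 2030.
Interference Suspension Credit: +471 days → 25 November 2031.
Applicant Delay Offset: −391 days → 30 October 2030.

October 30, 2030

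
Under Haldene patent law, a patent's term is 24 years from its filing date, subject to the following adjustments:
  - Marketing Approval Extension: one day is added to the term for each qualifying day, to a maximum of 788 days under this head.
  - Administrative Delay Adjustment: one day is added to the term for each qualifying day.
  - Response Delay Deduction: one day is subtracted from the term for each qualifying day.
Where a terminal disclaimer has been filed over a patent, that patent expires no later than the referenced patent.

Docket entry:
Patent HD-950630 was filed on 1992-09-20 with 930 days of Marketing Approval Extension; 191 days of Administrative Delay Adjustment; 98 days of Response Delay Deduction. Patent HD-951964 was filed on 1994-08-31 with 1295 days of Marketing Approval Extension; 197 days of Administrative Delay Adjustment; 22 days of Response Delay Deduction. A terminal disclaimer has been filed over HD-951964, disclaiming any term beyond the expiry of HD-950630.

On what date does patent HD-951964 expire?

2019-02-18

Natural term of HD-951964:
  Base: filing + 24 years → 31 August 2018.
  Marketing Approval Extension: 1295 days claimed exceeds the 788-day cap, so +788 days → 27 October 2020.
  Administrative Delay Adjustment: +197 days → 12 May 2021.
  Response Delay Deduction: −22 days → 20 April 2021.
Expiry of referenced patent HD-950630:
  Base: filing + 24 years → 20 September 2016.
  Marketing Approval Extension: 930 days claimed exceeds the 788-day cap, so +788 days → 17 November 2018.
  Administrative Delay Adjustment: +191 days → 27 May 2019.
  Response Delay Deduction: −98 days → 18 February 2019.
Terminal disclaimer: HD-951964 expires on the earlier of 20 April 2021 and 18 February 2019.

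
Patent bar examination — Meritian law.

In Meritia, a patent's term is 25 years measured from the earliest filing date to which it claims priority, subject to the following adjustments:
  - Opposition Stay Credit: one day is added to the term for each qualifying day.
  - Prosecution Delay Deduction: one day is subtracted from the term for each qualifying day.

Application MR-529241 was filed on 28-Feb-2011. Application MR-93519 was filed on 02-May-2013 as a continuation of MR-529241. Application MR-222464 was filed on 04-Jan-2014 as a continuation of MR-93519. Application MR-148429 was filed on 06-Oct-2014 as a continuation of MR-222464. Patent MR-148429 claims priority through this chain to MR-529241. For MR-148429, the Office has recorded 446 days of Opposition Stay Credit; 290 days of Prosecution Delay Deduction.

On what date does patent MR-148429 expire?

Earliest priority filing: 28 February 2011.
Base term: 28 February 2011 + 25 years → 28 February 2036.
Opposition Stay Credit: +446 days → 19 May 2037.
Prosecution Delay Deduction: −290 days → 2 August 2036.

2036-08-02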